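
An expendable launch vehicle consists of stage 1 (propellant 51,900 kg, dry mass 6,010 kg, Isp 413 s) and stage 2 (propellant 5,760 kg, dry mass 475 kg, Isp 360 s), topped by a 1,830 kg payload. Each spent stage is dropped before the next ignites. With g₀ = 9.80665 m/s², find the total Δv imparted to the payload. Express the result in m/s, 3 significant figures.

Ignition mass of stage 1 = 51,900+6,010 + 5,760+475 + 1,830 = 65,975 kg.
Stage 1: m₀ = 65,975 kg, m_f = 65,975 − 51,900 = 14,075 kg; Δv = 413×9.80665×ln(4.687) = 4050.1×1.5449 ≈ 6257 m/s.
Stage 2: m₀ = 8,065 kg, m_f = 8,065 − 5,760 = 2,305 kg; Δv = 360×9.80665×ln(3.499) = 3530.4×1.2525 ≈ 4422 m/s.
Total Δv = 6257 + 4422 = 10679 m/s.

Δv ≈ 10700 m/s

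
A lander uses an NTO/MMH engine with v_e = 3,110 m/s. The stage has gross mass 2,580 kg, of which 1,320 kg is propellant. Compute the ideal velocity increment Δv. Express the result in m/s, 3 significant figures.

Δv ≈ 2230 m/s

m_f = m₀ − m_prop = 2,580 − 1,320 = 1,260 kg.
Rocket equation: Δv = v_e · ln(m₀/m_f) = 3110.0 × ln(2.048) = 3110.0 × 0.7167 ≈ 2228.9 m/s.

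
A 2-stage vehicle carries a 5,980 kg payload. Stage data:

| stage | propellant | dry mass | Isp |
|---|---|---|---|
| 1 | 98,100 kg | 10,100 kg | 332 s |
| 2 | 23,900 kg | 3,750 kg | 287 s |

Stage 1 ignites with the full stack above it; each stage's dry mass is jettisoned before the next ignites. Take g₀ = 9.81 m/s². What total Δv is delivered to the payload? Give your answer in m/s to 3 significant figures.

Ignition mass of stage 1 = 98,100+10,100 + 23,900+3,750 + 5,980 = 141,830 kg.
Stage 1: m₀ = 141,830 kg, m_f = 141,830 − 98,100 = 43,730 kg; Δv = 332×9.81×ln(3.243) = 3256.9×1.1766 ≈ 3832 m/s.
Stage 2: m₀ = 33,630 kg, m_f = 33,630 − 23,900 = 9,730 kg; Δv = 287×9.81×ln(3.456) = 2815.5×1.2402 ≈ 3492 m/s.
Total Δv = 3832 + 3492 = 7324 m/s.

Δv ≈ 7320 m/s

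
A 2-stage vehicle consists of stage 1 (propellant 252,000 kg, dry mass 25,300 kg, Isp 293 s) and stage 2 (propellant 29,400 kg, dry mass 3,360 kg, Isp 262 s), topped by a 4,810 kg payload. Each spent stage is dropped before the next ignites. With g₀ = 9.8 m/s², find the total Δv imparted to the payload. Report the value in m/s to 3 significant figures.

Ignition mass of stage 1 = 252,000+25,300 + 29,400+3,360 + 4,810 = 314,870 kg.
Stage 1: m₀ = 314,870 kg, m_f = 314,870 − 252,000 = 62,870 kg; Δv = 293×9.8×ln(5.008) = 2871.4×1.6111 ≈ 4626 m/s.
Stage 2: m₀ = 37,570 kg, m_f = 37,570 − 29,400 = 8,170 kg; Δv = 262×9.8×ln(4.599) = 2567.6×1.5257 ≈ 3917 m/s.
Total Δv = 4626 + 3917 = 8543 m/s.

Δv ≈ 8540 m/s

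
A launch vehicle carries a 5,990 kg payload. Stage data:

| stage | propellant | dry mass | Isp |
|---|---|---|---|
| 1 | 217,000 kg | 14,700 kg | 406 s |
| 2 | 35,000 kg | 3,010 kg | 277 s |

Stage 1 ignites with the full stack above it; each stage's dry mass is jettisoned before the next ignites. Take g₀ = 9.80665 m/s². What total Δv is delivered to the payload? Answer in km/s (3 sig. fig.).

Δv ≈ 10.5 km/s

Ignition mass of stage 1 = 217,000+14,700 + 35,000+3,010 + 5,990 = 275,700 kg.
Stage 1: m₀ = 275,700 kg, m_f = 275,700 − 217,000 = 58,700 kg; Δv = 406×9.80665×ln(4.697) = 3981.5×1.5469 ≈ 6159 m/s.
Stage 2: m₀ = 44,000 kg, m_f = 44,000 − 35,000 = 9,000 kg; Δv = 277×9.80665×ln(4.889) = 2716.4×1.5870 ≈ 4311 m/s.
Total Δv = 6159 + 4311 = 10470 m/s.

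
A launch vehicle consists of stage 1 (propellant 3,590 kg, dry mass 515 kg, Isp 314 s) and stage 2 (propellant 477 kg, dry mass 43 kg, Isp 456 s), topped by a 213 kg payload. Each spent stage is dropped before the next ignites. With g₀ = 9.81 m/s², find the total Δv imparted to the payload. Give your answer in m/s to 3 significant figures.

Δv ≈ 8880 m/s

Ignition mass of stage 1 = 3,590+515 + 477+43 + 213 = 4,838 kg.
Stage 1: m₀ = 4,838 kg, m_f = 4,838 − 3,590 = 1,248 kg; Δv = 314×9.81×ln(3.877) = 3080.3×1.3550 ≈ 4174 m/s.
Stage 2: m₀ = 733 kg, m_f = 733 − 477 = 256 kg; Δv = 456×9.81×ln(2.863) = 4473.4×1.0520 ≈ 4706 m/s.
Total Δv = 4174 + 4706 = 8880 m/s.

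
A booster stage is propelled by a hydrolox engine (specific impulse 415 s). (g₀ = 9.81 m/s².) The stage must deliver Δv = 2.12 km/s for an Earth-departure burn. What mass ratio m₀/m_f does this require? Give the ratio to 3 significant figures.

v_e = Isp · g₀ = 415 × 9.81 = 4071.2 m/s.
From the ideal rocket equation, m₀/m_f = exp(Δv / v_e) = exp(2120 / 4071.2) = exp(0.5207) = 1.6833.

mass ratio ≈ 1.68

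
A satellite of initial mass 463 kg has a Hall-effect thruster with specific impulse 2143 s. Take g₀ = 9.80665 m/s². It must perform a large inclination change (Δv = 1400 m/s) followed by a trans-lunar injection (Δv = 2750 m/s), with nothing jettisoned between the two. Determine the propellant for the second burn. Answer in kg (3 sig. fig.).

propellant for the second burn ≈ 53.1 kg

v_e = Isp · g₀ = 2143 × 9.80665 = 21015.7 m/s.
After the first burn: m = 463 × exp(−1400/21015.7) = 463 × 0.93555 = 433.16 kg.
After the second burn: m = 433.16 × exp(−2750/21015.7) = 433.16 × 0.87735 = 380.033 kg.
Second-burn propellant = 433.16 − 380.033 = 53.127 kg.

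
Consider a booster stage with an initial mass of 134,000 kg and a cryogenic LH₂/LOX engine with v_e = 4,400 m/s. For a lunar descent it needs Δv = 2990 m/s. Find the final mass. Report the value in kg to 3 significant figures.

m₀/m_f = exp(Δv / v_e) = exp(2990 / 4400.0) = exp(0.6795) = 1.9730.
m_f = m₀ / 1.9730 = 134,000 / 1.9730 = 67,916.9 kg.

final mass ≈ 67900 kg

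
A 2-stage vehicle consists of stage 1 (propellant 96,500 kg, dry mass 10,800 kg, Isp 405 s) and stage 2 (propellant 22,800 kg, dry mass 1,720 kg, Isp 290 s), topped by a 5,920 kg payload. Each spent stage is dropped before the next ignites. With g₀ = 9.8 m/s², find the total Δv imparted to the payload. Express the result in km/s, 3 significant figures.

Δv ≈ 8.72 km/s

Ignition mass of stage 1 = 96,500+10,800 + 22,800+1,720 + 5,920 = 137,740 kg.
Stage 1: m₀ = 137,740 kg, m_f = 137,740 − 96,500 = 41,240 kg; Δv = 405×9.8×ln(3.34) = 3969.0×1.2060 ≈ 4786 m/s.
Stage 2: m₀ = 30,440 kg, m_f = 30,440 − 22,800 = 7,640 kg; Δv = 290×9.8×ln(3.984) = 2842.0×1.3824 ≈ 3929 m/s.
Total Δv = 4786 + 3929 = 8715 m/s.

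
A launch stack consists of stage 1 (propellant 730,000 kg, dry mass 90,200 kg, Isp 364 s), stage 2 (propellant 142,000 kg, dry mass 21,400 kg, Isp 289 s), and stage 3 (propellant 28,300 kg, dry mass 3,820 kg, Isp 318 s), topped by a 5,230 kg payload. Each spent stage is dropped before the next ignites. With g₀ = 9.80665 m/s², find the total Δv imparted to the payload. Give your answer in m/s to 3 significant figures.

Ignition mass of stage 1 = 730,000+90,200 + 142,000+21,400 + 28,300+3,820 + 5,230 = 1,020,950 kg.
Stage 1: m₀ = 1,020,950 kg, m_f = 1,020,950 − 730,000 = 290,950 kg; Δv = 364×9.80665×ln(3.509) = 3569.6×1.2553 ≈ 4481 m/s.
Stage 2: m₀ = 200,750 kg, m_f = 200,750 − 142,000 = 58,750 kg; Δv = 289×9.80665×ln(3.417) = 2834.1×1.2288 ≈ 3482 m/s.
Stage 3: m₀ = 37,350 kg, m_f = 37,350 − 28,300 = 9,050 kg; Δv = 318×9.80665×ln(4.127) = 3118.5×1.4176 ≈ 4421 m/s.
Total Δv = 4481 + 3482 + 4421 = 12384 m/s.

Δv ≈ 12400 m/s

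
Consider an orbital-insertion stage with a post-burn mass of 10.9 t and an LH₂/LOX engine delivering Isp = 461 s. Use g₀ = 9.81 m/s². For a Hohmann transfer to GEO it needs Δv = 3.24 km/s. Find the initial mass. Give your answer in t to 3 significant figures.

v_e = Isp · g₀ = 461 × 9.81 = 4522.4 m/s.
m₀/m_f = exp(Δv / v_e) = exp(3240 / 4522.4) = exp(0.7164) = 2.0471.
m₀ = m_f × 2.0471 = 10.9 × 2.0471 = 22.3134 t.

initial mass ≈ 22.3 t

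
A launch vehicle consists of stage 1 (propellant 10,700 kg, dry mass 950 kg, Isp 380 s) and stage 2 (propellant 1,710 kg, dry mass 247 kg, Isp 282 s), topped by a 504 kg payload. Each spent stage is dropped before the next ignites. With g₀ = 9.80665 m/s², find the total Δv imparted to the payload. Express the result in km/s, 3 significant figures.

Ignition mass of stage 1 = 10,700+950 + 1,710+247 + 504 = 14,111 kg.
Stage 1: m₀ = 14,111 kg, m_f = 14,111 − 10,700 = 3,411 kg; Δv = 380×9.80665×ln(4.137) = 3726.5×1.4199 ≈ 5291 m/s.
Stage 2: m₀ = 2,461 kg, m_f = 2,461 − 1,710 = 751 kg; Δv = 282×9.80665×ln(3.277) = 2765.5×1.1869 ≈ 3282 m/s.
Total Δv = 5291 + 3282 = 8573 m/s.

Δv ≈ 8.57 km/s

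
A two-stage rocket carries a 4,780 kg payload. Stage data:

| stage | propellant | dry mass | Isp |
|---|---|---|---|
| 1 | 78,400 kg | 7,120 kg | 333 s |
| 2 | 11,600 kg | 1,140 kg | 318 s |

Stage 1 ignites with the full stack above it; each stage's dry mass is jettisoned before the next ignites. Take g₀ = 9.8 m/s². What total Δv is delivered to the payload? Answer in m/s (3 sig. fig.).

Δv ≈ 8050 m/s

Ignition mass of stage 1 = 78,400+7,120 + 11,600+1,140 + 4,780 = 103,040 kg.
Stage 1: m₀ = 103,040 kg, m_f = 103,040 − 78,400 = 24,640 kg; Δv = 333×9.8×ln(4.182) = 3263.4×1.4307 ≈ 4669 m/s.
Stage 2: m₀ = 17,520 kg, m_f = 17,520 − 11,600 = 5,920 kg; Δv = 318×9.8×ln(2.959) = 3116.4×1.0850 ≈ 3381 m/s.
Total Δv = 4669 + 3381 = 8050 m/s.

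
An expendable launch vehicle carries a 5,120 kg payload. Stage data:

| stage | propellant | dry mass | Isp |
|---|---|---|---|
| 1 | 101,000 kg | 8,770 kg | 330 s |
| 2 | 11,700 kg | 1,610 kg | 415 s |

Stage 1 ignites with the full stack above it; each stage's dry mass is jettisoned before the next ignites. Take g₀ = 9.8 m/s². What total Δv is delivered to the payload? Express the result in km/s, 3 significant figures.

Ignition mass of stage 1 = 101,000+8,770 + 11,700+1,610 + 5,120 = 128,200 kg.
Stage 1: m₀ = 128,200 kg, m_f = 128,200 − 101,000 = 27,200 kg; Δv = 330×9.8×ln(4.713) = 3234.0×1.5504 ≈ 5014 m/s.
Stage 2: m₀ = 18,430 kg, m_f = 18,430 − 11,700 = 6,730 kg; Δv = 415×9.8×ln(2.738) = 4067.0×1.0074 ≈ 4097 m/s.
Total Δv = 5014 + 4097 = 9111 m/s.

Δv ≈ 9.11 km/s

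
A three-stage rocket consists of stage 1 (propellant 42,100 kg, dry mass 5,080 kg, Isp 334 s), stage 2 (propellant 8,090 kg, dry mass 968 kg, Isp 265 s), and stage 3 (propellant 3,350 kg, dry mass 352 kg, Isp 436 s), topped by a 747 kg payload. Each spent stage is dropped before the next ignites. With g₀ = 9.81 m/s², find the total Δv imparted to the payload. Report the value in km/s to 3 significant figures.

Ignition mass of stage 1 = 42,100+5,080 + 8,090+968 + 3,350+352 + 747 = 60,687 kg.
Stage 1: m₀ = 60,687 kg, m_f = 60,687 − 42,100 = 18,587 kg; Δv = 334×9.81×ln(3.265) = 3276.5×1.1833 ≈ 3877 m/s.
Stage 2: m₀ = 13,507 kg, m_f = 13,507 − 8,090 = 5,417 kg; Δv = 265×9.81×ln(2.493) = 2599.7×0.9137 ≈ 2375 m/s.
Stage 3: m₀ = 4,449 kg, m_f = 4,449 − 3,350 = 1,099 kg; Δv = 436×9.81×ln(4.048) = 4277.2×1.3983 ≈ 5981 m/s.
Total Δv = 3877 + 2375 + 5981 = 12233 m/s.

Δv ≈ 12.2 km/s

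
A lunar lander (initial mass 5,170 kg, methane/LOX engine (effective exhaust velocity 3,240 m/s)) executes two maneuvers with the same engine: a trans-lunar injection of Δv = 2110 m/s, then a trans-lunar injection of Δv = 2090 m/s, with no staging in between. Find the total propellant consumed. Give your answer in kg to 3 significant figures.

After the first burn: m = 5170 × exp(−2110/3240.0) = 5170 × 0.52140 = 2,695.64 kg.
After the second burn: m = 2,695.64 × exp(−2090/3240.0) = 2,695.64 × 0.52463 = 1,414.21 kg.
Total propellant = m₀ − m_final = 5170 − 1,414.21 = 3,755.79 kg.

total propellant consumed ≈ 3760 kg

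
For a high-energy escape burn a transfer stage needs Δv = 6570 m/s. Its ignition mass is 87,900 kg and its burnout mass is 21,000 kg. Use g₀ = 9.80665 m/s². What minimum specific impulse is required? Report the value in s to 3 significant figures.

ln(m₀/m_f) = ln(87900/21000) = ln(4.186) = 1.4317.
v_e = Δv / ln(m₀/m_f) = 6570 / 1.4317 = 4589.0 m/s.
Isp = v_e / g₀ = 4589.0 / 9.80665 = 468.0 s.

Isp ≈ 468 s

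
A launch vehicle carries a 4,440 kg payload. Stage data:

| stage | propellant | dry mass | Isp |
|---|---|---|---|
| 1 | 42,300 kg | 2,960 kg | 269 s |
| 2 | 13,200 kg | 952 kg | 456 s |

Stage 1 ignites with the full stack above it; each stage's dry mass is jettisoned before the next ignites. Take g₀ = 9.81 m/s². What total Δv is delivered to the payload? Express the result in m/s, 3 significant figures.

Δv ≈ 8400 m/s

Ignition mass of stage 1 = 42,300+2,960 + 13,200+952 + 4,440 = 63,852 kg.
Stage 1: m₀ = 63,852 kg, m_f = 63,852 − 42,300 = 21,552 kg; Δv = 269×9.81×ln(2.963) = 2638.9×1.0861 ≈ 2866 m/s.
Stage 2: m₀ = 18,592 kg, m_f = 18,592 − 13,200 = 5,392 kg; Δv = 456×9.81×ln(3.448) = 4473.4×1.2378 ≈ 5537 m/s.
Total Δv = 2866 + 5537 = 8403 m/s.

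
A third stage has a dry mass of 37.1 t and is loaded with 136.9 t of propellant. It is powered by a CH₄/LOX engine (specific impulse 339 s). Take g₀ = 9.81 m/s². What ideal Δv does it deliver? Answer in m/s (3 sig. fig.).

Δv ≈ 5140 m/s

v_e = Isp · g₀ = 339 × 9.81 = 3325.6 m/s.
m₀ = m_dry + m_prop = 37.1 + 136.9 = 174 t.
By the Tsiolkovsky rocket equation, Δv = v_e · ln(m₀/m_f) = 3325.6 × ln(4.69) = 3325.6 × 1.5454 ≈ 5139.5 m/s.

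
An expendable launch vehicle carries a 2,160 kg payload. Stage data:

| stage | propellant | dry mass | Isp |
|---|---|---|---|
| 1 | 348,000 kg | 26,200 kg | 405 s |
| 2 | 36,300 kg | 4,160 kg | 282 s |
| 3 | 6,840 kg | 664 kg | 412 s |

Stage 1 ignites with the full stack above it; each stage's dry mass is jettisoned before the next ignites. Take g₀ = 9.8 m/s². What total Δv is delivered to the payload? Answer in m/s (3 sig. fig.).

Δv ≈ 15300 m/s

Ignition mass of stage 1 = 348,000+26,200 + 36,300+4,160 + 6,840+664 + 2,160 = 424,324 kg.
Stage 1: m₀ = 424,324 kg, m_f = 424,324 − 348,000 = 76,324 kg; Δv = 405×9.8×ln(5.56) = 3969.0×1.7155 ≈ 6809 m/s.
Stage 2: m₀ = 50,124 kg, m_f = 50,124 − 36,300 = 13,824 kg; Δv = 282×9.8×ln(3.626) = 2763.6×1.2881 ≈ 3560 m/s.
Stage 3: m₀ = 9,664 kg, m_f = 9,664 − 6,840 = 2,824 kg; Δv = 412×9.8×ln(3.422) = 4037.6×1.2303 ≈ 4967 m/s.
Total Δv = 6809 + 3560 + 4967 = 15336 m/s.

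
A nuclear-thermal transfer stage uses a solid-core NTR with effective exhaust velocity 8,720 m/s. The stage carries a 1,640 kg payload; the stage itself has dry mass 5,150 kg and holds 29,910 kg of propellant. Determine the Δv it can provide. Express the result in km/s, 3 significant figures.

m₀ = payload + dry + propellant = 1,640 + 5,150 + 29,910 = 36,700 kg.
m_f = payload + dry = 1,640 + 5,150 = 6,790 kg.
Δv = v_e · ln(m₀/m_f) = 8720.0 × ln(5.405) = 8720.0 × 1.6873 ≈ 14713.5 m/s.

Δv ≈ 14.7 km/s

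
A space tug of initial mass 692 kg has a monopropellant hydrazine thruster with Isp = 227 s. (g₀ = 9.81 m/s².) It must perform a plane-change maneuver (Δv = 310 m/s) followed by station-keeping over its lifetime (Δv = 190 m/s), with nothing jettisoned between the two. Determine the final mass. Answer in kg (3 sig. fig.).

v_e = Isp · g₀ = 227 × 9.81 = 2226.9 m/s.
After the first burn: m = 692 × exp(−310/2226.9) = 692 × 0.87005 = 602.075 kg.
After the second burn: m = 602.075 × exp(−190/2226.9) = 602.075 × 0.91822 = 552.837 kg.

final mass ≈ 553 kg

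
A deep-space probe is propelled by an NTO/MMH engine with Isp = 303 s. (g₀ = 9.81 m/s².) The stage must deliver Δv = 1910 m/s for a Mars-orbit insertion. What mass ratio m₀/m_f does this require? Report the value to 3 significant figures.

v_e = Isp · g₀ = 303 × 9.81 = 2972.4 m/s.
m₀/m_f = exp(Δv / v_e) = exp(1910 / 2972.4) = exp(0.6426) = 1.9014.

mass ratio ≈ 1.90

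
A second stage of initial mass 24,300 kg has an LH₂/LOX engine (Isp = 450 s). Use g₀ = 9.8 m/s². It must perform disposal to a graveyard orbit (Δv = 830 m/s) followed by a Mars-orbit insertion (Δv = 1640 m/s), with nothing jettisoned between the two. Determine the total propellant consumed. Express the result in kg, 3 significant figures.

v_e = Isp · g₀ = 450 × 9.8 = 4410.0 m/s.
After the first burn: m = 24300 × exp(−830/4410.0) = 24300 × 0.82844 = 20,131.1 kg.
After the second burn: m = 20,131.1 × exp(−1640/4410.0) = 20,131.1 × 0.68944 = 13,879.2 kg.
Total propellant = m₀ − m_final = 24300 − 13,879.2 = 10,420.8 kg.

total propellant consumed ≈ 10400 kg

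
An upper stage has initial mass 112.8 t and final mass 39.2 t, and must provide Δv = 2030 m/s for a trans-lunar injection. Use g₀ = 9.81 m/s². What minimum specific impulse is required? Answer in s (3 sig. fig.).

Isp ≈ 196 s

ln(m₀/m_f) = ln(112800/39200) = ln(2.878) = 1.0569.
By the Tsiolkovsky rocket equation, v_e = Δv / ln(m₀/m_f) = 2030 / 1.0569 = 1920.6 m/s.
Isp = v_e / g₀ = 1920.6 / 9.81 = 195.8 s.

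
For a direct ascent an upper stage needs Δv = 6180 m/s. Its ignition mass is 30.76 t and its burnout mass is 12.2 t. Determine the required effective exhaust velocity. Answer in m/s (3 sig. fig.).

ln(m₀/m_f) = ln(30760/12200) = ln(2.521) = 0.9248.
v_e = Δv / ln(m₀/m_f) = 6180 / 0.9248 = 6682.7 m/s.

v_e ≈ 6680 m/s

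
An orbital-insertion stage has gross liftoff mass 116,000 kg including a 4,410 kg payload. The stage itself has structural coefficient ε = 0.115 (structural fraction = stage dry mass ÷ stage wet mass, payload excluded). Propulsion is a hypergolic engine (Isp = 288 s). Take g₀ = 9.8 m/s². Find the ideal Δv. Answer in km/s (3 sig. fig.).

Stage wet mass = m₀ − payload = 116,000 − 4,410 = 111,590 kg.
Stage dry mass = ε × stage wet mass = 0.115 × 111,590 = 12,832.9 kg.
Burnout mass m_f = stage dry + payload = 12,832.9 + 4,410 = 17,242.9 kg.
v_e = Isp · g₀ = 288 × 9.8 = 2822.4 m/s.
Δv = v_e · ln(116,000/17,242.9) = 2822.4 × ln(6.727) = 2822.4 × 1.9062 ≈ 5380 m/s.

Δv ≈ 5.38 km/s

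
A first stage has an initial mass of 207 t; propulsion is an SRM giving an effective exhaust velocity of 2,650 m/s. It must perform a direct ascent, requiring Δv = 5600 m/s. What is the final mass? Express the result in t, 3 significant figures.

m₀/m_f = exp(Δv / v_e) = exp(5600 / 2650.0) = exp(2.1132) = 8.2747.
m_f = m₀ / 8.2747 = 207 / 8.2747 = 25.016 t.

final mass ≈ 25.0 t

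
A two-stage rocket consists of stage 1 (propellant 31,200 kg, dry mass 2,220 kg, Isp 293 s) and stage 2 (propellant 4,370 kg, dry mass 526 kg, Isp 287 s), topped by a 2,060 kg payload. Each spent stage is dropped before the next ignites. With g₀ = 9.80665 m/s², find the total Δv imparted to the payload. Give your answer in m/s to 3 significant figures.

Ignition mass of stage 1 = 31,200+2,220 + 4,370+526 + 2,060 = 40,376 kg.
Stage 1: m₀ = 40,376 kg, m_f = 40,376 − 31,200 = 9,176 kg; Δv = 293×9.80665×ln(4.4) = 2873.3×1.4816 ≈ 4257 m/s.
Stage 2: m₀ = 6,956 kg, m_f = 6,956 − 4,370 = 2,586 kg; Δv = 287×9.80665×ln(2.69) = 2814.5×0.9895 ≈ 2785 m/s.
Total Δv = 4257 + 2785 = 7042 m/s.

Δv ≈ 7040 m/s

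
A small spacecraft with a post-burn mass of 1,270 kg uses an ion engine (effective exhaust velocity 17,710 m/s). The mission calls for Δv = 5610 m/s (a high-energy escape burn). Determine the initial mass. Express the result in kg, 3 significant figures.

Using Δv = v_e ln(m₀/m_f): m₀/m_f = exp(Δv / v_e) = exp(5610 / 17710.0) = exp(0.3168) = 1.3727.
m₀ = m_f × 1.3727 = 1,270 × 1.3727 = 1,743.33 kg.

initial mass ≈ 1740 kg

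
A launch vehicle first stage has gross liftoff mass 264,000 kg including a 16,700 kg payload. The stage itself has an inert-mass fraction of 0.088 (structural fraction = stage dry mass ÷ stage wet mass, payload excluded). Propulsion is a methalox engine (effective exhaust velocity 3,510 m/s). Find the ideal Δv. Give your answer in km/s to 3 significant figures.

Δv ≈ 6.76 km/s

Stage wet mass = m₀ − payload = 264,000 − 16,700 = 247,300 kg.
Stage dry mass = ε × stage wet mass = 0.088 × 247,300 = 21,762.4 kg.
Burnout mass m_f = stage dry + payload = 21,762.4 + 16,700 = 38,462.4 kg.
By the Tsiolkovsky rocket equation, Δv = v_e · ln(264,000/38,462.4) = 3510.0 × ln(6.864) = 3510.0 × 1.9263 ≈ 6761 m/s.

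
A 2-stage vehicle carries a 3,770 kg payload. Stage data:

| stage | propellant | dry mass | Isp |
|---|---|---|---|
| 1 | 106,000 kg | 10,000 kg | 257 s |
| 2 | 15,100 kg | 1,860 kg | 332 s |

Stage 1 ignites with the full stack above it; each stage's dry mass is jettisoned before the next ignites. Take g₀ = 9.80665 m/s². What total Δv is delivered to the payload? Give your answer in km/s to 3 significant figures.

Δv ≈ 8.01 km/s

Ignition mass of stage 1 = 106,000+10,000 + 15,100+1,860 + 3,770 = 136,730 kg.
Stage 1: m₀ = 136,730 kg, m_f = 136,730 − 106,000 = 30,730 kg; Δv = 257×9.80665×ln(4.449) = 2520.3×1.4928 ≈ 3762 m/s.
Stage 2: m₀ = 20,730 kg, m_f = 20,730 − 15,100 = 5,630 kg; Δv = 332×9.80665×ln(3.682) = 3255.8×1.3035 ≈ 4244 m/s.
Total Δv = 3762 + 4244 = 8006 m/s.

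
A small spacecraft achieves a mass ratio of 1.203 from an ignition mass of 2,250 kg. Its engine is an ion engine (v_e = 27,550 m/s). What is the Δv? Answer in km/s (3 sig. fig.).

Δv ≈ 5.09 km/s

Rocket equation: Δv = v_e · ln(1.203) = 27550.0 × 0.1848 ≈ 5091.7 m/s.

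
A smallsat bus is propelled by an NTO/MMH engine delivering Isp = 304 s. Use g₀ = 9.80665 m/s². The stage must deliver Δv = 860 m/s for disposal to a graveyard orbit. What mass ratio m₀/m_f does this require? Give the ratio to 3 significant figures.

v_e = Isp · g₀ = 304 × 9.80665 = 2981.2 m/s.
Using Δv = v_e ln(m₀/m_f): m₀/m_f = exp(Δv / v_e) = exp(860 / 2981.2) = exp(0.2885) = 1.3344.

mass ratio ≈ 1.33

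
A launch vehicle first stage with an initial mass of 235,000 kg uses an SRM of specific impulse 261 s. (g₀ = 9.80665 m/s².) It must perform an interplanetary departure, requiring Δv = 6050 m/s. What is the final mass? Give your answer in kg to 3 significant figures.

v_e = Isp · g₀ = 261 × 9.80665 = 2559.5 m/s.
Using Δv = v_e ln(m₀/m_f): m₀/m_f = exp(Δv / v_e) = exp(6050 / 2559.5) = exp(2.3637) = 10.6303.
m_f = m₀ / 10.6303 = 235,000 / 10.6303 = 22,106.6 kg.

final mass ≈ 22100 kg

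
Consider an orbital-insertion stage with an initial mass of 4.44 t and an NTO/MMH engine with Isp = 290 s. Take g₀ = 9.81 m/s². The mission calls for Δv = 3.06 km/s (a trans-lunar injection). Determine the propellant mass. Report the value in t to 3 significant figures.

v_e = Isp · g₀ = 290 × 9.81 = 2844.9 m/s.
Using Δv = v_e ln(m₀/m_f): m₀/m_f = exp(Δv / v_e) = exp(3060 / 2844.9) = exp(1.0756) = 2.9318.
m_f = 4.44 / 2.9318 = 1.51443 t, so propellant = m₀ − m_f = 4.44 − 1.51443 = 2.92557 t.

propellant mass ≈ 2.93 t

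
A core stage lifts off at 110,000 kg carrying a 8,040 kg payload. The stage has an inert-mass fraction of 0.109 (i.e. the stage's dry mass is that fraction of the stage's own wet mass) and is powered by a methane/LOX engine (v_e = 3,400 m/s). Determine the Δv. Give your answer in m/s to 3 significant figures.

Stage wet mass = m₀ − payload = 110,000 − 8,040 = 101,960 kg.
Stage dry mass = ε × stage wet mass = 0.109 × 101,960 = 11,113.6 kg.
Burnout mass m_f = stage dry + payload = 11,113.6 + 8,040 = 19,153.6 kg.
From the ideal rocket equation, Δv = v_e · ln(110,000/19,153.6) = 3400.0 × ln(5.743) = 3400.0 × 1.7480 ≈ 5943 m/s.

Δv ≈ 5940 m/s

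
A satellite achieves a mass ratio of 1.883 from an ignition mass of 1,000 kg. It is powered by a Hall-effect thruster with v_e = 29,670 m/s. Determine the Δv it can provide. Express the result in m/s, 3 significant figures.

Δv ≈ 18800 m/s

From the ideal rocket equation, Δv = v_e · ln(1.883) = 29670.0 × 0.6329 ≈ 18777.1 m/s.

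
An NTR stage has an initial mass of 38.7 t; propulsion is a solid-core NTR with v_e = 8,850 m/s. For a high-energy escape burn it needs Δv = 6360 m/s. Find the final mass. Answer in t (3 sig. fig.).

final mass ≈ 18.9 t

Rocket equation: m₀/m_f = exp(Δv / v_e) = exp(6360 / 8850.0) = exp(0.7186) = 2.0516.
m_f = m₀ / 2.0516 = 38.7 / 2.0516 = 18.8633 t.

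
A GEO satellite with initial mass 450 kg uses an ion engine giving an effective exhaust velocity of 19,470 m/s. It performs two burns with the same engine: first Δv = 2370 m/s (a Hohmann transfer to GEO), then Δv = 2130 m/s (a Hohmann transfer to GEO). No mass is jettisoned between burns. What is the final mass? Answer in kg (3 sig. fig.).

final mass ≈ 357 kg

After the first burn: m = 450 × exp(−2370/19470.0) = 450 × 0.88539 = 398.426 kg.
After the second burn: m = 398.426 × exp(−2130/19470.0) = 398.426 × 0.89637 = 357.137 kg.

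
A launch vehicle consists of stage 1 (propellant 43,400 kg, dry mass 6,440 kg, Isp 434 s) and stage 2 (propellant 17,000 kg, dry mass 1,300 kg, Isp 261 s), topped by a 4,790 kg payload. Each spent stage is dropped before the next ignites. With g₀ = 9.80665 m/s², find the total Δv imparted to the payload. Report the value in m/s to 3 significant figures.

Δv ≈ 7260 m/s

Ignition mass of stage 1 = 43,400+6,440 + 17,000+1,300 + 4,790 = 72,930 kg.
Stage 1: m₀ = 72,930 kg, m_f = 72,930 − 43,400 = 29,530 kg; Δv = 434×9.80665×ln(2.47) = 4256.1×0.9041 ≈ 3848 m/s.
Stage 2: m₀ = 23,090 kg, m_f = 23,090 − 17,000 = 6,090 kg; Δv = 261×9.80665×ln(3.791) = 2559.5×1.3328 ≈ 3411 m/s.
Total Δv = 3848 + 3411 = 7259 m/s.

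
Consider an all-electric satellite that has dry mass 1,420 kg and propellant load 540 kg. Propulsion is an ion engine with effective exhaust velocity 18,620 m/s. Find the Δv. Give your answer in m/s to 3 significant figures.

Δv ≈ 6000 m/s

m₀ = m_dry + m_prop = 1,420 + 540 = 1,960 kg.
Δv = v_e · ln(m₀/m_f) = 18620.0 × ln(1.38) = 18620.0 × 0.3223 ≈ 6001.0 m/s.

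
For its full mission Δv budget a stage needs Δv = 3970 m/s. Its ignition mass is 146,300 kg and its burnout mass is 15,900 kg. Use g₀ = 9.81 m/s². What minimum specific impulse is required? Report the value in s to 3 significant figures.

Isp ≈ 182 s

ln(m₀/m_f) = ln(146300/15900) = ln(9.201) = 2.2193.
Rocket equation: v_e = Δv / ln(m₀/m_f) = 3970 / 2.2193 = 1788.8 m/s.
Isp = v_e / g₀ = 1788.8 / 9.81 = 182.3 s.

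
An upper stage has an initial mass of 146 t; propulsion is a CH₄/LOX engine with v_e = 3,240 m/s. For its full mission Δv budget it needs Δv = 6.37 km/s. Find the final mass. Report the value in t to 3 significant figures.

m₀/m_f = exp(Δv / v_e) = exp(6370 / 3240.0) = exp(1.9660) = 7.1424.
m_f = m₀ / 7.1424 = 146 / 7.1424 = 20.4413 t.

final mass ≈ 20.4 t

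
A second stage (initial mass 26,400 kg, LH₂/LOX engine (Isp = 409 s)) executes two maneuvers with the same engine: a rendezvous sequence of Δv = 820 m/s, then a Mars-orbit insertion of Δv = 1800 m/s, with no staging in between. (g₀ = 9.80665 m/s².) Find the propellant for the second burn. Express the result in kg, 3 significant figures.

propellant for the second burn ≈ 7780 kg

v_e = Isp · g₀ = 409 × 9.80665 = 4010.9 m/s.
After the first burn: m = 26400 × exp(−820/4010.9) = 26400 × 0.81510 = 21,518.6 kg.
After the second burn: m = 21,518.6 × exp(−1800/4010.9) = 21,518.6 × 0.63841 = 13,737.7 kg.
Second-burn propellant = 21,518.6 − 13,737.7 = 7,780.9 kg.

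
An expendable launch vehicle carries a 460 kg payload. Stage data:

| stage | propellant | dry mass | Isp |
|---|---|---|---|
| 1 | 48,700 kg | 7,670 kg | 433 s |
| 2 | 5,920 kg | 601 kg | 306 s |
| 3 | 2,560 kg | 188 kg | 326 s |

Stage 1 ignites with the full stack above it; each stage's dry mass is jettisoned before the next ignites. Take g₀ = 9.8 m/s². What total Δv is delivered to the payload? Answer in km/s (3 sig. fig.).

Δv ≈ 13.6 km/s

Ignition mass of stage 1 = 48,700+7,670 + 5,920+601 + 2,560+188 + 460 = 66,099 kg.
Stage 1: m₀ = 66,099 kg, m_f = 66,099 − 48,700 = 17,399 kg; Δv = 433×9.8×ln(3.799) = 4243.4×1.3347 ≈ 5664 m/s.
Stage 2: m₀ = 9,729 kg, m_f = 9,729 − 5,920 = 3,809 kg; Δv = 306×9.8×ln(2.554) = 2998.8×0.9377 ≈ 2812 m/s.
Stage 3: m₀ = 3,208 kg, m_f = 3,208 − 2,560 = 648 kg; Δv = 326×9.8×ln(4.951) = 3194.8×1.5995 ≈ 5110 m/s.
Total Δv = 5664 + 2812 + 5110 = 13586 m/s.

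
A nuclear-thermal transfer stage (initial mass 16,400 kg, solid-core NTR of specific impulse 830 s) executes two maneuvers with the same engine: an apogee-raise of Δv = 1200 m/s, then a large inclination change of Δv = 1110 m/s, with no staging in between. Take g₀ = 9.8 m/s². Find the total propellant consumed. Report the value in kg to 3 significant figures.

total propellant consumed ≈ 4050 kg

v_e = Isp · g₀ = 830 × 9.8 = 8134.0 m/s.
After the first burn: m = 16400 × exp(−1200/8134.0) = 16400 × 0.86284 = 14,150.6 kg.
After the second burn: m = 14,150.6 × exp(−1110/8134.0) = 14,150.6 × 0.87244 = 12,345.5 kg.
Total propellant = m₀ − m_final = 16400 − 12,345.5 = 4,054.5 kg.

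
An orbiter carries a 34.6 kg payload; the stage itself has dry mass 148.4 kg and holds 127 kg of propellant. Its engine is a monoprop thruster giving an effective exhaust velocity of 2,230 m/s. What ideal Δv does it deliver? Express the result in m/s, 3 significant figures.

Δv ≈ 1180 m/s

m₀ = payload + dry + propellant = 34.6 + 148.4 + 127 = 310 kg.
m_f = payload + dry = 34.6 + 148.4 = 183 kg.
By the Tsiolkovsky rocket equation, Δv = v_e · ln(m₀/m_f) = 2230.0 × ln(1.694) = 2230.0 × 0.5271 ≈ 1175.4 m/s.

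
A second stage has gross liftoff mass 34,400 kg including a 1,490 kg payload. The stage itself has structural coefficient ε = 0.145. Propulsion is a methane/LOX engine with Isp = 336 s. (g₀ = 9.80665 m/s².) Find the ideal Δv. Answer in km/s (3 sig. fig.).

Stage wet mass = m₀ − payload = 34,400 − 1,490 = 32,910 kg.
Stage dry mass = ε × stage wet mass = 0.145 × 32,910 = 4,771.95 kg.
Burnout mass m_f = stage dry + payload = 4,771.95 + 1,490 = 6,261.95 kg.
v_e = Isp · g₀ = 336 × 9.80665 = 3295.0 m/s.
By the Tsiolkovsky rocket equation, Δv = v_e · ln(34,400/6,261.95) = 3295.0 × ln(5.493) = 3295.0 × 1.7036 ≈ 5613 m/s.

Δv ≈ 5.61 km/s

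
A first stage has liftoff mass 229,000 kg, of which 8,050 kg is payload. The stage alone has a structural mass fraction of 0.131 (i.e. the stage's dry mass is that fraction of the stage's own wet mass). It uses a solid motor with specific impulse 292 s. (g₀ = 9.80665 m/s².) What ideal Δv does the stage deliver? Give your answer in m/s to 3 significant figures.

Stage wet mass = m₀ − payload = 229,000 − 8,050 = 220,950 kg.
Stage dry mass = ε × stage wet mass = 0.131 × 220,950 = 28,944.5 kg.
Burnout mass m_f = stage dry + payload = 28,944.5 + 8,050 = 36,994.5 kg.
v_e = Isp · g₀ = 292 × 9.80665 = 2863.5 m/s.
Δv = v_e · ln(229,000/36,994.5) = 2863.5 × ln(6.19) = 2863.5 × 1.8230 ≈ 5220 m/s.

Δv ≈ 5220 m/s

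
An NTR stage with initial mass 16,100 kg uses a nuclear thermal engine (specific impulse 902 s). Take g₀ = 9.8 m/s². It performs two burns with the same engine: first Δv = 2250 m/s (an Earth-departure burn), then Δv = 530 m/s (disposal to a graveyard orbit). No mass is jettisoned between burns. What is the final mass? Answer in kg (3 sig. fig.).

final mass ≈ 11800 kg

v_e = Isp · g₀ = 902 × 9.8 = 8839.6 m/s.
After the first burn: m = 16100 × exp(−2250/8839.6) = 16100 × 0.77528 = 12,482 kg.
After the second burn: m = 12,482 × exp(−530/8839.6) = 12,482 × 0.94180 = 11,755.5 kg.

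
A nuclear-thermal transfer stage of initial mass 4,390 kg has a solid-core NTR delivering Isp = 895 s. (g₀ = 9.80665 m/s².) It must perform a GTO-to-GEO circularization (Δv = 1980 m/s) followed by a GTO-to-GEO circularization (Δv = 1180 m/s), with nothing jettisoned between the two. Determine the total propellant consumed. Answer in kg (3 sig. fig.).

total propellant consumed ≈ 1330 kg

v_e = Isp · g₀ = 895 × 9.80665 = 8777.0 m/s.
After the first burn: m = 4390 × exp(−1980/8777.0) = 4390 × 0.79804 = 3,503.4 kg.
After the second burn: m = 3,503.4 × exp(−1180/8777.0) = 3,503.4 × 0.87420 = 3,062.67 kg.
Total propellant = m₀ − m_final = 4390 − 3,062.67 = 1,327.33 kg.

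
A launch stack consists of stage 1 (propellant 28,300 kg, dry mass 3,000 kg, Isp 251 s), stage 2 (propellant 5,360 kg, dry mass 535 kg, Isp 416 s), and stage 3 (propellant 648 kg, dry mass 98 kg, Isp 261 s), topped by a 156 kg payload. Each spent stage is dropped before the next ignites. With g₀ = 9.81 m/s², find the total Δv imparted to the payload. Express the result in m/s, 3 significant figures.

Ignition mass of stage 1 = 28,300+3,000 + 5,360+535 + 648+98 + 156 = 38,097 kg.
Stage 1: m₀ = 38,097 kg, m_f = 38,097 − 28,300 = 9,797 kg; Δv = 251×9.81×ln(3.889) = 2462.3×1.3581 ≈ 3344 m/s.
Stage 2: m₀ = 6,797 kg, m_f = 6,797 − 5,360 = 1,437 kg; Δv = 416×9.81×ln(4.73) = 4081.0×1.5539 ≈ 6342 m/s.
Stage 3: m₀ = 902 kg, m_f = 902 − 648 = 254 kg; Δv = 261×9.81×ln(3.551) = 2560.4×1.2673 ≈ 3245 m/s.
Total Δv = 3344 + 6342 + 3245 = 12931 m/s.

Δv ≈ 12900 m/s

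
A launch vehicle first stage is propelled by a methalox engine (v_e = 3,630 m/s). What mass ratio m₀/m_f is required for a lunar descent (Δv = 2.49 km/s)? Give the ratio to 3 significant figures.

m₀/m_f = exp(Δv / v_e) = exp(2490 / 3630.0) = exp(0.6860) = 1.9857.

mass ratio ≈ 1.99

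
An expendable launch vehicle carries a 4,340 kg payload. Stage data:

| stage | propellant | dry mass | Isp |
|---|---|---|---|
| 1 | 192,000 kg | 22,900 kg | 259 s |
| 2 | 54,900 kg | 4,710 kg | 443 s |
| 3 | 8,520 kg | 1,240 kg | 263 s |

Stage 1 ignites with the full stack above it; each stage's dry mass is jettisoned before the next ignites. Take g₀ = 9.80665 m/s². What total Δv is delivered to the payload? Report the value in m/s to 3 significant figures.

Δv ≈ 11100 m/s

Ignition mass of stage 1 = 192,000+22,900 + 54,900+4,710 + 8,520+1,240 + 4,340 = 288,610 kg.
Stage 1: m₀ = 288,610 kg, m_f = 288,610 − 192,000 = 96,610 kg; Δv = 259×9.80665×ln(2.987) = 2539.9×1.0944 ≈ 2780 m/s.
Stage 2: m₀ = 73,710 kg, m_f = 73,710 − 54,900 = 18,810 kg; Δv = 443×9.80665×ln(3.919) = 4344.3×1.3657 ≈ 5933 m/s.
Stage 3: m₀ = 14,100 kg, m_f = 14,100 − 8,520 = 5,580 kg; Δv = 263×9.80665×ln(2.527) = 2579.1×0.9270 ≈ 2391 m/s.
Total Δv = 2780 + 5933 + 2391 = 11104 m/s.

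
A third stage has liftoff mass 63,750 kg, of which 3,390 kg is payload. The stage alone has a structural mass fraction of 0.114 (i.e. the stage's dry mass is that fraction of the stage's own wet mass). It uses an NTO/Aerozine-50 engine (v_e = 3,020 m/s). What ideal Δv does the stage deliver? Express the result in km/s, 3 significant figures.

Stage wet mass = m₀ − payload = 63,750 − 3,390 = 60,360 kg.
Stage dry mass = ε × stage wet mass = 0.114 × 60,360 = 6,881.04 kg.
Burnout mass m_f = stage dry + payload = 6,881.04 + 3,390 = 10,271.04 kg.
From the ideal rocket equation, Δv = v_e · ln(63,750/10,271.04) = 3020.0 × ln(6.207) = 3020.0 × 1.8256 ≈ 5513 m/s.

Δv ≈ 5.51 km/s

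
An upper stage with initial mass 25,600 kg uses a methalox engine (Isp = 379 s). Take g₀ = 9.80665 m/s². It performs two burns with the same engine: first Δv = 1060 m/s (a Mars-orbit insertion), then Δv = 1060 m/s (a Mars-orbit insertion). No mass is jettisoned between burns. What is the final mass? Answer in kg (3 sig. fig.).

v_e = Isp · g₀ = 379 × 9.80665 = 3716.7 m/s.
After the first burn: m = 25600 × exp(−1060/3716.7) = 25600 × 0.75187 = 19,247.9 kg.
After the second burn: m = 19,247.9 × exp(−1060/3716.7) = 19,247.9 × 0.75187 = 14,471.9 kg.

final mass ≈ 14500 kg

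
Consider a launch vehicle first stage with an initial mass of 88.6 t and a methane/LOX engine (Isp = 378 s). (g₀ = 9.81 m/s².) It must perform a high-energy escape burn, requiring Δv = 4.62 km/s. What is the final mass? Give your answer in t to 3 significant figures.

v_e = Isp · g₀ = 378 × 9.81 = 3708.2 m/s.
m₀/m_f = exp(Δv / v_e) = exp(4620 / 3708.2) = exp(1.2459) = 3.4760.
m_f = m₀ / 3.4760 = 88.6 / 3.4760 = 25.4891 t.

final mass ≈ 25.5 t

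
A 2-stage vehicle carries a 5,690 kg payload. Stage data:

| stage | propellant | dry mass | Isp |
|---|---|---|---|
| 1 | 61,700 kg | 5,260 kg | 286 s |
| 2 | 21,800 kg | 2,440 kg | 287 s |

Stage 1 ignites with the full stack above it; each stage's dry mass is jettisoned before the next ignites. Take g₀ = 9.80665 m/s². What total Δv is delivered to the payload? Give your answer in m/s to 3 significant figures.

Ignition mass of stage 1 = 61,700+5,260 + 21,800+2,440 + 5,690 = 96,890 kg.
Stage 1: m₀ = 96,890 kg, m_f = 96,890 − 61,700 = 35,190 kg; Δv = 286×9.80665×ln(2.753) = 2804.7×1.0128 ≈ 2841 m/s.
Stage 2: m₀ = 29,930 kg, m_f = 29,930 − 21,800 = 8,130 kg; Δv = 287×9.80665×ln(3.681) = 2814.5×1.3033 ≈ 3668 m/s.
Total Δv = 2841 + 3668 = 6509 m/s.

Δv ≈ 6510 m/s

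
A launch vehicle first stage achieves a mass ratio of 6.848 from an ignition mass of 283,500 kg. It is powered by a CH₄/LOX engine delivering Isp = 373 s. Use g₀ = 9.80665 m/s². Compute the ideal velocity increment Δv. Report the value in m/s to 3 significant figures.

Δv ≈ 7040 m/s

v_e = Isp · g₀ = 373 × 9.80665 = 3657.9 m/s.
Rocket equation: Δv = v_e · ln(6.848) = 3657.9 × 1.9240 ≈ 7037.6 m/s.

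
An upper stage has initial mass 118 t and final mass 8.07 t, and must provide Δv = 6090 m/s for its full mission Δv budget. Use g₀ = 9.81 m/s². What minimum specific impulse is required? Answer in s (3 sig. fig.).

Isp ≈ 231 s

ln(m₀/m_f) = ln(118000/8070) = ln(14.62) = 2.6825.
v_e = Δv / ln(m₀/m_f) = 6090 / 2.6825 = 2270.2 m/s.
Isp = v_e / g₀ = 2270.2 / 9.81 = 231.4 s.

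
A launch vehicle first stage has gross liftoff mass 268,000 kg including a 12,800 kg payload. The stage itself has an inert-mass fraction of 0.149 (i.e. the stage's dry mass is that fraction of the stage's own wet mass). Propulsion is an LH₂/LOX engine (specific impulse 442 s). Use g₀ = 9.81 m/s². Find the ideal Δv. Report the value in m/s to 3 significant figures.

Stage wet mass = m₀ − payload = 268,000 − 12,800 = 255,200 kg.
Stage dry mass = ε × stage wet mass = 0.149 × 255,200 = 38,024.8 kg.
Burnout mass m_f = stage dry + payload = 38,024.8 + 12,800 = 50,824.8 kg.
v_e = Isp · g₀ = 442 × 9.81 = 4336.0 m/s.
Using Δv = v_e ln(m₀/m_f): Δv = v_e · ln(268,000/50,824.8) = 4336.0 × ln(5.273) = 4336.0 × 1.6626 ≈ 7209 m/s.

Δv ≈ 7210 m/s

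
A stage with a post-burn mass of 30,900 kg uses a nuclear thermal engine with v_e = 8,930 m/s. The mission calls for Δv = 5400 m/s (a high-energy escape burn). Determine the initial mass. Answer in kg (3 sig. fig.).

initial mass ≈ 56600 kg

Using Δv = v_e ln(m₀/m_f): m₀/m_f = exp(Δv / v_e) = exp(5400 / 8930.0) = exp(0.6047) = 1.8307.
m₀ = m_f × 1.8307 = 30,900 × 1.8307 = 56,568.6 kg.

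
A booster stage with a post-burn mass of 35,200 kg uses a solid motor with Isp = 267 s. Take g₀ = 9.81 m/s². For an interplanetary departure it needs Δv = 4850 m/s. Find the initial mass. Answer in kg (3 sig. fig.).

initial mass ≈ 224000 kg

v_e = Isp · g₀ = 267 × 9.81 = 2619.3 m/s.
From the ideal rocket equation, m₀/m_f = exp(Δv / v_e) = exp(4850 / 2619.3) = exp(1.8517) = 6.3704.
m₀ = m_f × 6.3704 = 35,200 × 6.3704 = 224,238 kg.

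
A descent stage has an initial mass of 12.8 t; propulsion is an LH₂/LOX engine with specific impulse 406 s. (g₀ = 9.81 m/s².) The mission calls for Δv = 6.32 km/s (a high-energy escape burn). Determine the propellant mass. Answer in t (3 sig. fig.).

propellant mass ≈ 10.2 t

v_e = Isp · g₀ = 406 × 9.81 = 3982.9 m/s.
Using Δv = v_e ln(m₀/m_f): m₀/m_f = exp(Δv / v_e) = exp(6320 / 3982.9) = exp(1.5868) = 4.8881.
m_f = 12.8 / 4.8881 = 2.6186 t, so propellant = m₀ − m_f = 12.8 − 2.6186 = 10.1814 t.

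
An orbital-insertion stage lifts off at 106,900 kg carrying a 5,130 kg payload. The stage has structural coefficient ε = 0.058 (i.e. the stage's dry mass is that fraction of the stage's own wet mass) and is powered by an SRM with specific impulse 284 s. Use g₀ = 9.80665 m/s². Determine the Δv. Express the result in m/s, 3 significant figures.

Stage wet mass = m₀ − payload = 106,900 − 5,130 = 101,770 kg.
Stage dry mass = ε × stage wet mass = 0.058 × 101,770 = 5,902.66 kg.
Burnout mass m_f = stage dry + payload = 5,902.66 + 5,130 = 11,032.66 kg.
v_e = Isp · g₀ = 284 × 9.80665 = 2785.1 m/s.
Δv = v_e · ln(106,900/11,032.66) = 2785.1 × ln(9.689) = 2785.1 × 2.2710 ≈ 6325 m/s.

Δv ≈ 6330 m/s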